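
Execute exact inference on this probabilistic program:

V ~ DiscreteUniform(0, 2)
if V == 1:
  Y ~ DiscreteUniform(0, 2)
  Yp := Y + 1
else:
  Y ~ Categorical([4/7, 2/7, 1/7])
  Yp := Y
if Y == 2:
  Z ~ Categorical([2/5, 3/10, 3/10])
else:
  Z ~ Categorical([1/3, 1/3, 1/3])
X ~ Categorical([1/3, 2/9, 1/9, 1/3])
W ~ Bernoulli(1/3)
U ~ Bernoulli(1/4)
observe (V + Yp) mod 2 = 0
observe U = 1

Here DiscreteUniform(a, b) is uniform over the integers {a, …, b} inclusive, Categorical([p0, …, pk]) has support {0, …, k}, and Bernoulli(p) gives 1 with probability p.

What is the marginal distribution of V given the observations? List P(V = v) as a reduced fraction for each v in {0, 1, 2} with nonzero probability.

P(V=0) = 15/44, P(V=1) = 7/22, P(V=2) = 15/44

Enumerate traces; 144 have nonzero weight after conditioning:
  (V=0, Y=0, Z=0, X=0, W=0, U=1) weight 2/567
  (V=0, Y=0, Z=0, X=0, W=1, U=1) weight 1/567
  (V=0, Y=0, Z=0, X=1, W=0, U=1) weight 4/1701
  (V=0, Y=0, Z=0, X=1, W=1, U=1) weight 2/1701
  (V=0, Y=0, Z=0, X=2, W=0, U=1) weight 2/1701
  (V=0, Y=0, Z=0, X=2, W=1, U=1) weight 1/1701
  (V=0, Y=0, Z=0, X=3, W=0, U=1) weight 2/567
  (V=0, Y=0, Z=0, X=3, W=1, U=1) weight 1/567
  (V=1, Y=0, Z=0, X=0, W=0, U=1) weight 1/486
  (V=2, Y=0, Z=0, X=0, W=0, U=1) weight 2/567
  … 134 more
Group by V:
  weight(V=0) = 5/84
  weight(V=1) = 1/18
  weight(V=2) = 5/84
Total weight = 5/84 + 1/18 + 5/84 = 11/63
P(V=0 | obs) = 5/84 / 11/63 = 15/44
P(V=1 | obs) = 1/18 / 11/63 = 7/22
P(V=2 | obs) = 5/84 / 11/63 = 15/44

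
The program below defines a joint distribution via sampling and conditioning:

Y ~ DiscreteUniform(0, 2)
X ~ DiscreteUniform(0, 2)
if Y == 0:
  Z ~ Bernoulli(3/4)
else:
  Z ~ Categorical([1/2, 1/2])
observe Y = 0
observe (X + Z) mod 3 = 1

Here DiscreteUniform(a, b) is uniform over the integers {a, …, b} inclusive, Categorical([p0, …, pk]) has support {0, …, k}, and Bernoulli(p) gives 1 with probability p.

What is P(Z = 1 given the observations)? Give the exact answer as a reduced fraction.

P(Z = 1 | obs) = 3/4

Enumerate traces; 2 have nonzero weight after conditioning:
  (Y=0, X=0, Z=1) weight 1/12
  (Y=0, X=1, Z=0) weight 1/36
Group by Z:
  weight(Z=0) = 1/36
  weight(Z=1) = 1/12
Total weight = 1/36 + 1/12 = 1/9
P(Z=0 | obs) = 1/36 / 1/9 = 1/4
P(Z=1 | obs) = 1/12 / 1/9 = 3/4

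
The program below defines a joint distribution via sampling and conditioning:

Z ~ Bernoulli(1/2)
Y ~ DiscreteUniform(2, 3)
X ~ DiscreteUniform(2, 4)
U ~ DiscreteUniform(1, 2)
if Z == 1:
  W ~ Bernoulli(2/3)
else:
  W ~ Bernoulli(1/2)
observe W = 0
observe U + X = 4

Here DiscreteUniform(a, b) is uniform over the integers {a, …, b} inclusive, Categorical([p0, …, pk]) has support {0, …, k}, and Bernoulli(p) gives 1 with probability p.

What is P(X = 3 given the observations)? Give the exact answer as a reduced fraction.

P(X = 3 | obs) = 1/2

Enumerate traces; 8 have nonzero weight after conditioning:
  (Z=0, Y=2, X=2, U=2, W=0) weight 1/48
  (Z=0, Y=2, X=3, U=1, W=0) weight 1/48
  (Z=0, Y=3, X=2, U=2, W=0) weight 1/48
  (Z=0, Y=3, X=3, U=1, W=0) weight 1/48
  (Z=1, Y=2, X=2, U=2, W=0) weight 1/72
  (Z=1, Y=2, X=3, U=1, W=0) weight 1/72
  (Z=1, Y=3, X=2, U=2, W=0) weight 1/72
  (Z=1, Y=3, X=3, U=1, W=0) weight 1/72
Group by X:
  weight(X=2) = 5/72
  weight(X=3) = 5/72
Total weight = 5/72 + 5/72 = 5/36
P(X=2 | obs) = 5/72 / 5/36 = 1/2
P(X=3 | obs) = 5/72 / 5/36 = 1/2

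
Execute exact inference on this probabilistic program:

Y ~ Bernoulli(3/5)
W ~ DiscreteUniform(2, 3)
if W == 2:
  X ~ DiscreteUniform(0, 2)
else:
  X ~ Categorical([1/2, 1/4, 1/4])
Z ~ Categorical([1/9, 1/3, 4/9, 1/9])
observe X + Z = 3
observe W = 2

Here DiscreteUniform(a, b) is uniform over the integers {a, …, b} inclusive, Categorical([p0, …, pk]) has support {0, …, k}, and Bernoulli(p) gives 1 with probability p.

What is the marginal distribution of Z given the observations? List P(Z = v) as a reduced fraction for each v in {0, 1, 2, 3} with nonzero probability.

P(Z=1) = 3/8, P(Z=2) = 1/2, P(Z=3) = 1/8

Enumerate traces; 6 have nonzero weight after conditioning:
  (Y=0, W=2, X=0, Z=3) weight 1/135
  (Y=0, W=2, X=1, Z=2) weight 4/135
  (Y=0, W=2, X=2, Z=1) weight 1/45
  (Y=1, W=2, X=0, Z=3) weight 1/90
  (Y=1, W=2, X=1, Z=2) weight 2/45
  (Y=1, W=2, X=2, Z=1) weight 1/30
Group by Z:
  weight(Z=1) = 1/18
  weight(Z=2) = 2/27
  weight(Z=3) = 1/54
Total weight = 1/18 + 2/27 + 1/54 = 4/27
P(Z=1 | obs) = 1/18 / 4/27 = 3/8
P(Z=2 | obs) = 2/27 / 4/27 = 1/2
P(Z=3 | obs) = 1/54 / 4/27 = 1/8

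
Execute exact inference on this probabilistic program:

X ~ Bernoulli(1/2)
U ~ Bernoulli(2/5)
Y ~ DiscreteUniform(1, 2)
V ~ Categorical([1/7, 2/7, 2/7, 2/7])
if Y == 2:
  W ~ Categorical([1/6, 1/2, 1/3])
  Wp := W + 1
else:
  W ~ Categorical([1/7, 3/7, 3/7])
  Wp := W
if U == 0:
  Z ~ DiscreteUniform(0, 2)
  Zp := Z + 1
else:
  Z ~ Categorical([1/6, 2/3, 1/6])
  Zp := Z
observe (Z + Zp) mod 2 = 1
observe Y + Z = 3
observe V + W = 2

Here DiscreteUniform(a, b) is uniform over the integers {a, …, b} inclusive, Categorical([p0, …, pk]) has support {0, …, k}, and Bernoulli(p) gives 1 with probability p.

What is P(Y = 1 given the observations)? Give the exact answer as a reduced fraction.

Enumerate traces; 12 have nonzero weight after conditioning:
  (X=0, U=0, Y=1, V=0, W=2, Z=2) weight 3/980
  (X=0, U=0, Y=1, V=1, W=1, Z=2) weight 3/490
  (X=0, U=0, Y=1, V=2, W=0, Z=2) weight 1/490
  (X=0, U=0, Y=2, V=0, W=2, Z=1) weight 1/420
  (X=0, U=0, Y=2, V=1, W=1, Z=1) weight 1/140
  (X=0, U=0, Y=2, V=2, W=0, Z=1) weight 1/420
  (X=1, U=0, Y=1, V=0, W=2, Z=2) weight 3/980
  (X=1, U=0, Y=1, V=1, W=1, Z=2) weight 3/490
  … 4 more
Group by Y:
  weight(Y=1) = 11/490
  weight(Y=2) = 1/42
Total weight = 11/490 + 1/42 = 34/735
P(Y=1 | obs) = 11/490 / 34/735 = 33/68
P(Y=2 | obs) = 1/42 / 34/735 = 35/68

P(Y = 1 | obs) = 33/68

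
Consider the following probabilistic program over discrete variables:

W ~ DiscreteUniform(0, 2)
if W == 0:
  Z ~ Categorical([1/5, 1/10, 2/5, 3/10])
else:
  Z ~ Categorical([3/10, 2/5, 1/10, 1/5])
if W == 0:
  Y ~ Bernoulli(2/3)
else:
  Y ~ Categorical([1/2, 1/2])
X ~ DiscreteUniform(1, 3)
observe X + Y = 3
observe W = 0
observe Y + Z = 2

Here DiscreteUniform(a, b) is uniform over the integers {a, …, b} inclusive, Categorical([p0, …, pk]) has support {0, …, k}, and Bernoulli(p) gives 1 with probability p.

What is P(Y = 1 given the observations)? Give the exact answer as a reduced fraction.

P(Y = 1 | obs) = 1/3

Enumerate traces; 2 have nonzero weight after conditioning:
  (W=0, Z=1, Y=1, X=2) weight 1/135
  (W=0, Z=2, Y=0, X=3) weight 2/135
Group by Y:
  weight(Y=0) = 2/135
  weight(Y=1) = 1/135
Total weight = 2/135 + 1/135 = 1/45
P(Y=0 | obs) = 2/135 / 1/45 = 2/3
P(Y=1 | obs) = 1/135 / 1/45 = 1/3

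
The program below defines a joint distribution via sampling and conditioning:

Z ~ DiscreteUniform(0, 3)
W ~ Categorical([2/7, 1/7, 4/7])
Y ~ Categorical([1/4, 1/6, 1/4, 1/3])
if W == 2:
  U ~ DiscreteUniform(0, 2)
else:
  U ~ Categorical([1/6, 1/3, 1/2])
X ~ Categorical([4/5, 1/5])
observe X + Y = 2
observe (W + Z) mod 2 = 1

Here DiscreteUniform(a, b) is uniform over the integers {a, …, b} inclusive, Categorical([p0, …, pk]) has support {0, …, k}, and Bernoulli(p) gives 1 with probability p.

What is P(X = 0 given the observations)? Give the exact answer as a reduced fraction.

P(X = 0 | obs) = 6/7

Enumerate traces; 36 have nonzero weight after conditioning:
  (Z=0, W=1, Y=1, U=0, X=1) weight 1/5040
  (Z=0, W=1, Y=1, U=1, X=1) weight 1/2520
  (Z=0, W=1, Y=1, U=2, X=1) weight 1/1680
  (Z=0, W=1, Y=2, U=0, X=0) weight 1/840
  (Z=0, W=1, Y=2, U=1, X=0) weight 1/420
  (Z=0, W=1, Y=2, U=2, X=0) weight 1/280
  (Z=1, W=0, Y=1, U=0, X=1) weight 1/2520
  (Z=1, W=0, Y=1, U=1, X=1) weight 1/1260
  … 28 more
Group by X:
  weight(X=0) = 1/10
  weight(X=1) = 1/60
Total weight = 1/10 + 1/60 = 7/60
P(X=0 | obs) = 1/10 / 7/60 = 6/7
P(X=1 | obs) = 1/60 / 7/60 = 1/7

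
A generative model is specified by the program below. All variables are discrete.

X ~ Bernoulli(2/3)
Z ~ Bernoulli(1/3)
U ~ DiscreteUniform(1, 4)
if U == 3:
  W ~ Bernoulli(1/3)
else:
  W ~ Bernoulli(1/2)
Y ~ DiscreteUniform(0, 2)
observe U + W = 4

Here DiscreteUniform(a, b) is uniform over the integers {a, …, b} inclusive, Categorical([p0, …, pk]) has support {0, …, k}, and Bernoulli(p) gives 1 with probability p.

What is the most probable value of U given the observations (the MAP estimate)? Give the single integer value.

Enumerate traces; 24 have nonzero weight after conditioning:
  (X=0, Z=0, U=3, W=1, Y=0) weight 1/162
  (X=0, Z=0, U=3, W=1, Y=1) weight 1/162
  (X=0, Z=0, U=3, W=1, Y=2) weight 1/162
  (X=0, Z=0, U=4, W=0, Y=0) weight 1/108
  (X=0, Z=0, U=4, W=0, Y=1) weight 1/108
  (X=0, Z=0, U=4, W=0, Y=2) weight 1/108
  (X=0, Z=1, U=3, W=1, Y=0) weight 1/324
  (X=0, Z=1, U=3, W=1, Y=1) weight 1/324
  … 16 more
Group by U:
  weight(U=3) = 1/12
  weight(U=4) = 1/8
Total weight = 1/12 + 1/8 = 5/24
P(U=3 | obs) = 1/12 / 5/24 = 2/5
P(U=4 | obs) = 1/8 / 5/24 = 3/5
argmax = 4

argmax_v P(U = v | obs) = 4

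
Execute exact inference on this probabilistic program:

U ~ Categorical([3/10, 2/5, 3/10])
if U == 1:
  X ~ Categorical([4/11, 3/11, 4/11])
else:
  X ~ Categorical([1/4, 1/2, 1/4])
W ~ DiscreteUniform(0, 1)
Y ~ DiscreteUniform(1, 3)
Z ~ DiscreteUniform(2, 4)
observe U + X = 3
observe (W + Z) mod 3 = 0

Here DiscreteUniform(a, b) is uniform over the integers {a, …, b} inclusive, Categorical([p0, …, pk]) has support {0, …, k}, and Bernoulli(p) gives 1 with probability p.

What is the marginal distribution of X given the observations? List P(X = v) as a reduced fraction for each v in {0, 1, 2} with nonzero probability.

Enumerate traces; 12 have nonzero weight after conditioning:
  (U=1, X=2, W=0, Y=1, Z=3) weight 4/495
  (U=1, X=2, W=0, Y=2, Z=3) weight 4/495
  (U=1, X=2, W=0, Y=3, Z=3) weight 4/495
  (U=1, X=2, W=1, Y=1, Z=2) weight 4/495
  (U=1, X=2, W=1, Y=2, Z=2) weight 4/495
  (U=1, X=2, W=1, Y=3, Z=2) weight 4/495
  (U=2, X=1, W=0, Y=1, Z=3) weight 1/120
  (U=2, X=1, W=0, Y=2, Z=3) weight 1/120
  … 4 more
Group by X:
  weight(X=1) = 1/20
  weight(X=2) = 8/165
Total weight = 1/20 + 8/165 = 13/132
P(X=1 | obs) = 1/20 / 13/132 = 33/65
P(X=2 | obs) = 8/165 / 13/132 = 32/65

P(X=1) = 33/65, P(X=2) = 32/65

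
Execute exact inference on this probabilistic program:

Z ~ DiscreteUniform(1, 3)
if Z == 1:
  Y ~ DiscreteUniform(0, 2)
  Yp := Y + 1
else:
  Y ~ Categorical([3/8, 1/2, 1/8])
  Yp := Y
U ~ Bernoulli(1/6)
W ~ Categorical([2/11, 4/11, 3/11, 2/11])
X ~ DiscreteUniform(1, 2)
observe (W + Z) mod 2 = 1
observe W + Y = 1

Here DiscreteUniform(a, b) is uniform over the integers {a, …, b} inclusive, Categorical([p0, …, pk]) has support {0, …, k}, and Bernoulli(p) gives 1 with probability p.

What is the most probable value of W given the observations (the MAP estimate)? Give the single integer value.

Enumerate traces; 12 have nonzero weight after conditioning:
  (Z=1, Y=1, U=0, W=0, X=1) weight 5/594
  (Z=1, Y=1, U=0, W=0, X=2) weight 5/594
  (Z=1, Y=1, U=1, W=0, X=1) weight 1/594
  (Z=1, Y=1, U=1, W=0, X=2) weight 1/594
  (Z=2, Y=0, U=0, W=1, X=1) weight 5/264
  (Z=2, Y=0, U=0, W=1, X=2) weight 5/264
  (Z=2, Y=0, U=1, W=1, X=1) weight 1/264
  (Z=2, Y=0, U=1, W=1, X=2) weight 1/264
  … 4 more
Group by W:
  weight(W=0) = 5/99
  weight(W=1) = 1/22
Total weight = 5/99 + 1/22 = 19/198
P(W=0 | obs) = 5/99 / 19/198 = 10/19
P(W=1 | obs) = 1/22 / 19/198 = 9/19
argmax = 0

argmax_v P(W = v | obs) = 0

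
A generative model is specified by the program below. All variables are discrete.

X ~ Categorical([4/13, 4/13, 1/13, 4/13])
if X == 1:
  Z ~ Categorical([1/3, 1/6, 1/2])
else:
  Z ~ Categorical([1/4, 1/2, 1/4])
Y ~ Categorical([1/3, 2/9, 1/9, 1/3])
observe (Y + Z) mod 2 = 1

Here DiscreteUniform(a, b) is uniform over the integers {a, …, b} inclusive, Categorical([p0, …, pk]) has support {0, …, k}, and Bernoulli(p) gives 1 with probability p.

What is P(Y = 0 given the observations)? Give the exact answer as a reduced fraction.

Enumerate traces; 24 have nonzero weight after conditioning:
  (X=0, Z=0, Y=1) weight 2/117
  (X=0, Z=0, Y=3) weight 1/39
  (X=0, Z=1, Y=0) weight 2/39
  (X=0, Z=1, Y=2) weight 2/117
  (X=0, Z=2, Y=1) weight 2/117
  (X=0, Z=2, Y=3) weight 1/39
  (X=1, Z=0, Y=1) weight 8/351
  (X=1, Z=0, Y=3) weight 4/117
  … 16 more
Group by Y:
  weight(Y=0) = 31/234
  weight(Y=1) = 47/351
  weight(Y=2) = 31/702
  weight(Y=3) = 47/234
Total weight = 31/234 + 47/351 + 31/702 + 47/234 = 359/702
P(Y=0 | obs) = 31/234 / 359/702 = 93/359
P(Y=1 | obs) = 47/351 / 359/702 = 94/359
P(Y=2 | obs) = 31/702 / 359/702 = 31/359
P(Y=3 | obs) = 47/234 / 359/702 = 141/359

P(Y = 0 | obs) = 93/359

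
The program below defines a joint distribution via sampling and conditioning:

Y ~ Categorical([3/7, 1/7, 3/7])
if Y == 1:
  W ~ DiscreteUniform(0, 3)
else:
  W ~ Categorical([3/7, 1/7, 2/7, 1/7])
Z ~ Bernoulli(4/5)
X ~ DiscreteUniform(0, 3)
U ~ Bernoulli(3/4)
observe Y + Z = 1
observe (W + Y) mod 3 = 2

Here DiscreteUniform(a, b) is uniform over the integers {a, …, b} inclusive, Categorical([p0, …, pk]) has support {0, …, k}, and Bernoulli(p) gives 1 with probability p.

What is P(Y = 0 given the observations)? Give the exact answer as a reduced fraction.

Enumerate traces; 16 have nonzero weight after conditioning:
  (Y=0, W=2, Z=1, X=0, U=0) weight 3/490
  (Y=0, W=2, Z=1, X=0, U=1) weight 9/490
  (Y=0, W=2, Z=1, X=1, U=0) weight 3/490
  (Y=0, W=2, Z=1, X=1, U=1) weight 9/490
  (Y=0, W=2, Z=1, X=2, U=0) weight 3/490
  (Y=0, W=2, Z=1, X=2, U=1) weight 9/490
  (Y=0, W=2, Z=1, X=3, U=0) weight 3/490
  (Y=0, W=2, Z=1, X=3, U=1) weight 9/490
  (Y=1, W=1, Z=0, X=0, U=0) weight 1/2240
  … 7 more
Group by Y:
  weight(Y=0) = 24/245
  weight(Y=1) = 1/140
Total weight = 24/245 + 1/140 = 103/980
P(Y=0 | obs) = 24/245 / 103/980 = 96/103
P(Y=1 | obs) = 1/140 / 103/980 = 7/103

P(Y = 0 | obs) = 96/103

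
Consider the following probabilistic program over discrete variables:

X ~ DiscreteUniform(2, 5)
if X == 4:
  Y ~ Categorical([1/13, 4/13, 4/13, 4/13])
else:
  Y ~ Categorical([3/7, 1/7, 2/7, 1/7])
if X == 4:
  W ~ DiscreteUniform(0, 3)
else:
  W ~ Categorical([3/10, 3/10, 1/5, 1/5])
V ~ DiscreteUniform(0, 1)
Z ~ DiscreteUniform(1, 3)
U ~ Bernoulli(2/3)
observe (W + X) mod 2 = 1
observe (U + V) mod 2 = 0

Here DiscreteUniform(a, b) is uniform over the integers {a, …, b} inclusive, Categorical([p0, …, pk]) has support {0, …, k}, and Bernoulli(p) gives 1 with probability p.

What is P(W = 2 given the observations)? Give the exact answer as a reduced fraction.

Enumerate traces; 192 have nonzero weight after conditioning:
  (X=2, Y=0, W=1, V=0, Z=1, U=0) weight 1/560
  (X=2, Y=0, W=1, V=0, Z=2, U=0) weight 1/560
  (X=2, Y=0, W=1, V=0, Z=3, U=0) weight 1/560
  (X=2, Y=0, W=1, V=1, Z=1, U=1) weight 1/280
  (X=2, Y=0, W=1, V=1, Z=2, U=1) weight 1/280
  (X=2, Y=0, W=1, V=1, Z=3, U=1) weight 1/280
  (X=2, Y=0, W=3, V=0, Z=1, U=0) weight 1/840
  (X=2, Y=0, W=3, V=0, Z=2, U=0) weight 1/840
  (X=3, Y=0, W=0, V=0, Z=1, U=0) weight 1/560
  (X=3, Y=0, W=2, V=0, Z=1, U=0) weight 1/840
  … 182 more
Group by W:
  weight(W=0) = 3/40
  weight(W=1) = 11/160
  weight(W=2) = 1/20
  weight(W=3) = 9/160
Total weight = 3/40 + 11/160 + 1/20 + 9/160 = 1/4
P(W=0 | obs) = 3/40 / 1/4 = 3/10
P(W=1 | obs) = 11/160 / 1/4 = 11/40
P(W=2 | obs) = 1/20 / 1/4 = 1/5
P(W=3 | obs) = 9/160 / 1/4 = 9/40

P(W = 2 | obs) = 1/5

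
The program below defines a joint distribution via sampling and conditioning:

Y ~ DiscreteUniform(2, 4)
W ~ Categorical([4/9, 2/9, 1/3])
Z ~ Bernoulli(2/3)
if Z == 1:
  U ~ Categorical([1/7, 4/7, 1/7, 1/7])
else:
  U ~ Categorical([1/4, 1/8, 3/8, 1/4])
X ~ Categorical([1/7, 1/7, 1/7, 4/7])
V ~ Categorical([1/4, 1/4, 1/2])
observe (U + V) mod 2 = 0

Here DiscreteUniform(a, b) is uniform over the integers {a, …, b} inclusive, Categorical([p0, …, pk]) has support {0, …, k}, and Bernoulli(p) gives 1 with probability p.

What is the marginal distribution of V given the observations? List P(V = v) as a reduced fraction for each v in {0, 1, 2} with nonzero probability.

Enumerate traces; 432 have nonzero weight after conditioning:
  (Y=2, W=0, Z=0, U=0, X=0, V=0) weight 1/2268
  (Y=2, W=0, Z=0, U=0, X=0, V=2) weight 1/1134
  (Y=2, W=0, Z=0, U=0, X=1, V=0) weight 1/2268
  (Y=2, W=0, Z=0, U=0, X=1, V=2) weight 1/1134
  (Y=2, W=0, Z=0, U=0, X=2, V=0) weight 1/2268
  (Y=2, W=0, Z=0, U=0, X=2, V=2) weight 1/1134
  (Y=2, W=0, Z=0, U=0, X=3, V=0) weight 1/567
  (Y=2, W=0, Z=0, U=0, X=3, V=2) weight 2/567
  (Y=2, W=0, Z=0, U=1, X=0, V=1) weight 1/4536
  … 423 more
Group by V:
  weight(V=0) = 67/672
  weight(V=1) = 101/672
  weight(V=2) = 67/336
Total weight = 67/672 + 101/672 + 67/336 = 151/336
P(V=0 | obs) = 67/672 / 151/336 = 67/302
P(V=1 | obs) = 101/672 / 151/336 = 101/302
P(V=2 | obs) = 67/336 / 151/336 = 67/151

P(V=0) = 67/302, P(V=1) = 101/302, P(V=2) = 67/151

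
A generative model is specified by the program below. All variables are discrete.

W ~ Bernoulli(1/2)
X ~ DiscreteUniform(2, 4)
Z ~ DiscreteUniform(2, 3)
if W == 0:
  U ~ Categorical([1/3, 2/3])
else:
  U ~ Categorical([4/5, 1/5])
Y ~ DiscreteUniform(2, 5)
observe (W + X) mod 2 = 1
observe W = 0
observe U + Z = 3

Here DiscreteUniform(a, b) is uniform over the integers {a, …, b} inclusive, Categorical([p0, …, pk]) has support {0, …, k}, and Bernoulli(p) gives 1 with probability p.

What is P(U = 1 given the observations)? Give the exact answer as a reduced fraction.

Enumerate traces; 8 have nonzero weight after conditioning:
  (W=0, X=3, Z=2, U=1, Y=2) weight 1/72
  (W=0, X=3, Z=2, U=1, Y=3) weight 1/72
  (W=0, X=3, Z=2, U=1, Y=4) weight 1/72
  (W=0, X=3, Z=2, U=1, Y=5) weight 1/72
  (W=0, X=3, Z=3, U=0, Y=2) weight 1/144
  (W=0, X=3, Z=3, U=0, Y=3) weight 1/144
  (W=0, X=3, Z=3, U=0, Y=4) weight 1/144
  (W=0, X=3, Z=3, U=0, Y=5) weight 1/144
Group by U:
  weight(U=0) = 1/36
  weight(U=1) = 1/18
Total weight = 1/36 + 1/18 = 1/12
P(U=0 | obs) = 1/36 / 1/12 = 1/3
P(U=1 | obs) = 1/18 / 1/12 = 2/3

P(U = 1 | obs) = 2/3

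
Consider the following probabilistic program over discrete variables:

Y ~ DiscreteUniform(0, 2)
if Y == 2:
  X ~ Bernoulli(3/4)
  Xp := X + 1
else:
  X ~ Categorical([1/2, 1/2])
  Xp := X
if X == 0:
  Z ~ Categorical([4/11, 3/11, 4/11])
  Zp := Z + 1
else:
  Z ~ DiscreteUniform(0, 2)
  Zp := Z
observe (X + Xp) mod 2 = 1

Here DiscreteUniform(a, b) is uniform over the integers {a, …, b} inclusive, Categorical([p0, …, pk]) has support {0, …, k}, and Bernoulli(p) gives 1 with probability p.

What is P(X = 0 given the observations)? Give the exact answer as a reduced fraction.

P(X = 0 | obs) = 1/4

Enumerate traces; 6 have nonzero weight after conditioning:
  (Y=2, X=0, Z=0) weight 1/33
  (Y=2, X=0, Z=1) weight 1/44
  (Y=2, X=0, Z=2) weight 1/33
  (Y=2, X=1, Z=0) weight 1/12
  (Y=2, X=1, Z=1) weight 1/12
  (Y=2, X=1, Z=2) weight 1/12
Group by X:
  weight(X=0) = 1/12
  weight(X=1) = 1/4
Total weight = 1/12 + 1/4 = 1/3
P(X=0 | obs) = 1/12 / 1/3 = 1/4
P(X=1 | obs) = 1/4 / 1/3 = 3/4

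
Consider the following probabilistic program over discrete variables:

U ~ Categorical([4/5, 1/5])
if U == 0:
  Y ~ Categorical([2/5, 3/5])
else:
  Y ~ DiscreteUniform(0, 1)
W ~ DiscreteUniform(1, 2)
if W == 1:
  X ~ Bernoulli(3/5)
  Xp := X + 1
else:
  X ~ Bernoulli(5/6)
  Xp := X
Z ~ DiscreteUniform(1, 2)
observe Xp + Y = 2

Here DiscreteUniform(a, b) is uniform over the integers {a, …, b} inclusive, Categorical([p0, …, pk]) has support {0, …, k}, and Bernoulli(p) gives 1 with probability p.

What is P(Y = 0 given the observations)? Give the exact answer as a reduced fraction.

P(Y = 0 | obs) = 378/1451

Enumerate traces; 12 have nonzero weight after conditioning:
  (U=0, Y=0, W=1, X=1, Z=1) weight 6/125
  (U=0, Y=0, W=1, X=1, Z=2) weight 6/125
  (U=0, Y=1, W=1, X=0, Z=1) weight 6/125
  (U=0, Y=1, W=1, X=0, Z=2) weight 6/125
  (U=0, Y=1, W=2, X=1, Z=1) weight 1/10
  (U=0, Y=1, W=2, X=1, Z=2) weight 1/10
  (U=1, Y=0, W=1, X=1, Z=1) weight 3/200
  (U=1, Y=0, W=1, X=1, Z=2) weight 3/200
  … 4 more
Group by Y:
  weight(Y=0) = 63/500
  weight(Y=1) = 1073/3000
Total weight = 63/500 + 1073/3000 = 1451/3000
P(Y=0 | obs) = 63/500 / 1451/3000 = 378/1451
P(Y=1 | obs) = 1073/3000 / 1451/3000 = 1073/1451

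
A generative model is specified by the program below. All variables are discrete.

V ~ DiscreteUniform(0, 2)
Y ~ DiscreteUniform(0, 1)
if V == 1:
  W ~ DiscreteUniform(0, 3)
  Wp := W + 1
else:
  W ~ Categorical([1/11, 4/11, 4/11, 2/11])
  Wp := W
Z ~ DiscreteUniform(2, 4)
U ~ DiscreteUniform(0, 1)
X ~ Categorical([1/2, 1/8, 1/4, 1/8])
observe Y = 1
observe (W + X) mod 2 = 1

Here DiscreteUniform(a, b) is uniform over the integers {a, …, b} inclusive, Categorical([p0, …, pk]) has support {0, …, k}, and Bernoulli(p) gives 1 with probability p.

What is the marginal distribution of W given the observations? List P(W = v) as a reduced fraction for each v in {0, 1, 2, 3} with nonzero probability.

Enumerate traces; 144 have nonzero weight after conditioning:
  (V=0, Y=1, W=0, Z=2, U=0, X=1) weight 1/3168
  (V=0, Y=1, W=0, Z=2, U=0, X=3) weight 1/3168
  (V=0, Y=1, W=0, Z=2, U=1, X=1) weight 1/3168
  (V=0, Y=1, W=0, Z=2, U=1, X=3) weight 1/3168
  (V=0, Y=1, W=0, Z=3, U=0, X=1) weight 1/3168
  (V=0, Y=1, W=0, Z=3, U=0, X=3) weight 1/3168
  (V=0, Y=1, W=0, Z=3, U=1, X=1) weight 1/3168
  (V=0, Y=1, W=0, Z=3, U=1, X=3) weight 1/3168
  (V=0, Y=1, W=1, Z=2, U=0, X=0) weight 1/198
  (V=0, Y=1, W=2, Z=2, U=0, X=1) weight 1/792
  … 134 more
Group by W:
  weight(W=0) = 19/1056
  weight(W=1) = 43/352
  weight(W=2) = 43/1056
  weight(W=3) = 27/352
Total weight = 19/1056 + 43/352 + 43/1056 + 27/352 = 17/66
P(W=0 | obs) = 19/1056 / 17/66 = 19/272
P(W=1 | obs) = 43/352 / 17/66 = 129/272
P(W=2 | obs) = 43/1056 / 17/66 = 43/272
P(W=3 | obs) = 27/352 / 17/66 = 81/272

P(W=0) = 19/272, P(W=1) = 129/272, P(W=2) = 43/272, P(W=3) = 81/272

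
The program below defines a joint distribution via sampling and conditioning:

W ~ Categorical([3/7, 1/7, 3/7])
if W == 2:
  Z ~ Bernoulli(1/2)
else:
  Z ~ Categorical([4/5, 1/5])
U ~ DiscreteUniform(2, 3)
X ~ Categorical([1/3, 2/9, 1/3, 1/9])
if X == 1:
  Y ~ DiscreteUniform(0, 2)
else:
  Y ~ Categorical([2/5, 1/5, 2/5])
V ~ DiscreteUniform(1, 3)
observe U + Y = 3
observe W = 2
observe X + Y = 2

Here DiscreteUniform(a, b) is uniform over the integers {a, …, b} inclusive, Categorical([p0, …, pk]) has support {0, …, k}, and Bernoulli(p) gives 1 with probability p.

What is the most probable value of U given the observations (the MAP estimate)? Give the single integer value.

Enumerate traces; 12 have nonzero weight after conditioning:
  (W=2, Z=0, U=2, X=1, Y=1, V=1) weight 1/378
  (W=2, Z=0, U=2, X=1, Y=1, V=2) weight 1/378
  (W=2, Z=0, U=2, X=1, Y=1, V=3) weight 1/378
  (W=2, Z=0, U=3, X=2, Y=0, V=1) weight 1/210
  (W=2, Z=0, U=3, X=2, Y=0, V=2) weight 1/210
  (W=2, Z=0, U=3, X=2, Y=0, V=3) weight 1/210
  (W=2, Z=1, U=2, X=1, Y=1, V=1) weight 1/378
  (W=2, Z=1, U=2, X=1, Y=1, V=2) weight 1/378
  … 4 more
Group by U:
  weight(U=2) = 1/63
  weight(U=3) = 1/35
Total weight = 1/63 + 1/35 = 2/45
P(U=2 | obs) = 1/63 / 2/45 = 5/14
P(U=3 | obs) = 1/35 / 2/45 = 9/14
argmax = 3

argmax_v P(U = v | obs) = 3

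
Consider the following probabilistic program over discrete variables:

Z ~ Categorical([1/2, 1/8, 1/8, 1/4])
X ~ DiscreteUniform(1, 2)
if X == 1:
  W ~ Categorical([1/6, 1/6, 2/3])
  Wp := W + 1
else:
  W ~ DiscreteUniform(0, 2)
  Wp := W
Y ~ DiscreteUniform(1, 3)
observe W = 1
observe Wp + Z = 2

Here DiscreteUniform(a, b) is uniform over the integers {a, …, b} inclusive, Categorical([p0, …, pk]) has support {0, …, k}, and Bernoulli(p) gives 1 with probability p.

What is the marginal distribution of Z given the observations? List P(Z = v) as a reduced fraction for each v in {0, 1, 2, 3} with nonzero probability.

P(Z=0) = 2/3, P(Z=1) = 1/3

Enumerate traces; 6 have nonzero weight after conditioning:
  (Z=0, X=1, W=1, Y=1) weight 1/72
  (Z=0, X=1, W=1, Y=2) weight 1/72
  (Z=0, X=1, W=1, Y=3) weight 1/72
  (Z=1, X=2, W=1, Y=1) weight 1/144
  (Z=1, X=2, W=1, Y=2) weight 1/144
  (Z=1, X=2, W=1, Y=3) weight 1/144
Group by Z:
  weight(Z=0) = 1/24
  weight(Z=1) = 1/48
Total weight = 1/24 + 1/48 = 1/16
P(Z=0 | obs) = 1/24 / 1/16 = 2/3
P(Z=1 | obs) = 1/48 / 1/16 = 1/3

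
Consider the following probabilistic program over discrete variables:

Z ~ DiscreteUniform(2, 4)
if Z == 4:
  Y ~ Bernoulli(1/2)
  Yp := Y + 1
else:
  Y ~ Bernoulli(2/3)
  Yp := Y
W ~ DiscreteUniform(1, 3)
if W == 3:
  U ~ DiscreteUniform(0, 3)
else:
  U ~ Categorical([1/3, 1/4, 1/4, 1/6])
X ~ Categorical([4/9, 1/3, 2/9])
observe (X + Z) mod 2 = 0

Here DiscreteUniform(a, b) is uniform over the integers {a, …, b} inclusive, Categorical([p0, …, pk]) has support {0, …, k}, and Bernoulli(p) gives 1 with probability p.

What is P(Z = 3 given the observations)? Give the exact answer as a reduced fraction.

Enumerate traces; 120 have nonzero weight after conditioning:
  (Z=2, Y=0, W=1, U=0, X=0) weight 4/729
  (Z=2, Y=0, W=1, U=0, X=2) weight 2/729
  (Z=2, Y=0, W=1, U=1, X=0) weight 1/243
  (Z=2, Y=0, W=1, U=1, X=2) weight 1/486
  (Z=2, Y=0, W=1, U=2, X=0) weight 1/243
  (Z=2, Y=0, W=1, U=2, X=2) weight 1/486
  (Z=2, Y=0, W=1, U=3, X=0) weight 2/729
  (Z=2, Y=0, W=1, U=3, X=2) weight 1/729
  (Z=3, Y=0, W=1, U=0, X=1) weight 1/243
  (Z=4, Y=0, W=1, U=0, X=0) weight 2/243
  … 110 more
Group by Z:
  weight(Z=2) = 2/9
  weight(Z=3) = 1/9
  weight(Z=4) = 2/9
Total weight = 2/9 + 1/9 + 2/9 = 5/9
P(Z=2 | obs) = 2/9 / 5/9 = 2/5
P(Z=3 | obs) = 1/9 / 5/9 = 1/5
P(Z=4 | obs) = 2/9 / 5/9 = 2/5

P(Z = 3 | obs) = 1/5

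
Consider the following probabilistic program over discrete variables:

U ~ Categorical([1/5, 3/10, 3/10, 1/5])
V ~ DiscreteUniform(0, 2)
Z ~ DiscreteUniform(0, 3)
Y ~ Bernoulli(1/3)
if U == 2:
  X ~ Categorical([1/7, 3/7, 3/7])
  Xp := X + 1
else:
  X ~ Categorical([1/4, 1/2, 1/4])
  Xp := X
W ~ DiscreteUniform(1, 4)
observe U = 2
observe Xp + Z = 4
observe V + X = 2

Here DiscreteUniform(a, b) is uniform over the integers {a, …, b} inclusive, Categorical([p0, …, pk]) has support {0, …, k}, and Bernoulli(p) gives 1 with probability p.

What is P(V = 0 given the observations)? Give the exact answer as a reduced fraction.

P(V = 0 | obs) = 3/7

Enumerate traces; 24 have nonzero weight after conditioning:
  (U=2, V=0, Z=1, Y=0, X=2, W=1) weight 1/560
  (U=2, V=0, Z=1, Y=0, X=2, W=2) weight 1/560
  (U=2, V=0, Z=1, Y=0, X=2, W=3) weight 1/560
  (U=2, V=0, Z=1, Y=0, X=2, W=4) weight 1/560
  (U=2, V=0, Z=1, Y=1, X=2, W=1) weight 1/1120
  (U=2, V=0, Z=1, Y=1, X=2, W=2) weight 1/1120
  (U=2, V=0, Z=1, Y=1, X=2, W=3) weight 1/1120
  (U=2, V=0, Z=1, Y=1, X=2, W=4) weight 1/1120
  (U=2, V=1, Z=2, Y=0, X=1, W=1) weight 1/560
  (U=2, V=2, Z=3, Y=0, X=0, W=1) weight 1/1680
  … 14 more
Group by V:
  weight(V=0) = 3/280
  weight(V=1) = 3/280
  weight(V=2) = 1/280
Total weight = 3/280 + 3/280 + 1/280 = 1/40
P(V=0 | obs) = 3/280 / 1/40 = 3/7
P(V=1 | obs) = 3/280 / 1/40 = 3/7
P(V=2 | obs) = 1/280 / 1/40 = 1/7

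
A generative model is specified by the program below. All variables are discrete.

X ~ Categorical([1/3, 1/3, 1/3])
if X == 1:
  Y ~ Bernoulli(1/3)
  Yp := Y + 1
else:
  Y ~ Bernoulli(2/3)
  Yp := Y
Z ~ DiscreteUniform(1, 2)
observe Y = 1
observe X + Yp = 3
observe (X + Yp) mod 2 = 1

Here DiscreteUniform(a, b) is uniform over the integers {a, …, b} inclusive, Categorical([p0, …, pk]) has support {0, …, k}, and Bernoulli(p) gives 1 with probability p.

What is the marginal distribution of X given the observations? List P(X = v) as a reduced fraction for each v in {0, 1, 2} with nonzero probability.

P(X=1) = 1/3, P(X=2) = 2/3

Enumerate traces; 4 have nonzero weight after conditioning:
  (X=1, Y=1, Z=1) weight 1/18
  (X=1, Y=1, Z=2) weight 1/18
  (X=2, Y=1, Z=1) weight 1/9
  (X=2, Y=1, Z=2) weight 1/9
Group by X:
  weight(X=1) = 1/9
  weight(X=2) = 2/9
Total weight = 1/9 + 2/9 = 1/3
P(X=1 | obs) = 1/9 / 1/3 = 1/3
P(X=2 | obs) = 2/9 / 1/3 = 2/3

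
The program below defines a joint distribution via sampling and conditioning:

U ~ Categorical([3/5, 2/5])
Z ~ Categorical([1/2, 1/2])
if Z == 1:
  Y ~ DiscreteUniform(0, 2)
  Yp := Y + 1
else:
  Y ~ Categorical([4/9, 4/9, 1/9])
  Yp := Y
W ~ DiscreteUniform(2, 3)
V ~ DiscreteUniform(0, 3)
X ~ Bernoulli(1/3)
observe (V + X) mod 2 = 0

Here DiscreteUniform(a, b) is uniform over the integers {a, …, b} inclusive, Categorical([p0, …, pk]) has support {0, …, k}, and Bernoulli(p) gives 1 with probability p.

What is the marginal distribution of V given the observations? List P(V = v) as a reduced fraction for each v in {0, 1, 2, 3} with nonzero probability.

Enumerate traces; 96 have nonzero weight after conditioning:
  (U=0, Z=0, Y=0, W=2, V=0, X=0) weight 1/90
  (U=0, Z=0, Y=0, W=2, V=1, X=1) weight 1/180
  (U=0, Z=0, Y=0, W=2, V=2, X=0) weight 1/90
  (U=0, Z=0, Y=0, W=2, V=3, X=1) weight 1/180
  (U=0, Z=0, Y=0, W=3, V=0, X=0) weight 1/90
  (U=0, Z=0, Y=0, W=3, V=1, X=1) weight 1/180
  (U=0, Z=0, Y=0, W=3, V=2, X=0) weight 1/90
  (U=0, Z=0, Y=0, W=3, V=3, X=1) weight 1/180
  … 88 more
Group by V:
  weight(V=0) = 1/6
  weight(V=1) = 1/12
  weight(V=2) = 1/6
  weight(V=3) = 1/12
Total weight = 1/6 + 1/12 + 1/6 + 1/12 = 1/2
P(V=0 | obs) = 1/6 / 1/2 = 1/3
P(V=1 | obs) = 1/12 / 1/2 = 1/6
P(V=2 | obs) = 1/6 / 1/2 = 1/3
P(V=3 | obs) = 1/12 / 1/2 = 1/6

P(V=0) = 1/3, P(V=1) = 1/6, P(V=2) = 1/3, P(V=3) = 1/6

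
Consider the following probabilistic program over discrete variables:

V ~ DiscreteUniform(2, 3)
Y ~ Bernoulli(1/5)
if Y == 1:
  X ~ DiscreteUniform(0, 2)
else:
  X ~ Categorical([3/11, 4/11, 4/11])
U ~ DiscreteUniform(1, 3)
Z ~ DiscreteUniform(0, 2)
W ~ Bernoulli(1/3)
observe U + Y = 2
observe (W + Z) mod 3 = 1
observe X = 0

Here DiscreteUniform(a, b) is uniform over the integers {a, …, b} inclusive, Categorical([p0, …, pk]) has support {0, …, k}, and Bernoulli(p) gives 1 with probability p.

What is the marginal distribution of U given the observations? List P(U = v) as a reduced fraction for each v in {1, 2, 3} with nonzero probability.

Enumerate traces; 8 have nonzero weight after conditioning:
  (V=2, Y=0, X=0, U=2, Z=0, W=1) weight 2/495
  (V=2, Y=0, X=0, U=2, Z=1, W=0) weight 4/495
  (V=2, Y=1, X=0, U=1, Z=0, W=1) weight 1/810
  (V=2, Y=1, X=0, U=1, Z=1, W=0) weight 1/405
  (V=3, Y=0, X=0, U=2, Z=0, W=1) weight 2/495
  (V=3, Y=0, X=0, U=2, Z=1, W=0) weight 4/495
  (V=3, Y=1, X=0, U=1, Z=0, W=1) weight 1/810
  (V=3, Y=1, X=0, U=1, Z=1, W=0) weight 1/405
Group by U:
  weight(U=1) = 1/135
  weight(U=2) = 4/165
Total weight = 1/135 + 4/165 = 47/1485
P(U=1 | obs) = 1/135 / 47/1485 = 11/47
P(U=2 | obs) = 4/165 / 47/1485 = 36/47

P(U=1) = 11/47, P(U=2) = 36/47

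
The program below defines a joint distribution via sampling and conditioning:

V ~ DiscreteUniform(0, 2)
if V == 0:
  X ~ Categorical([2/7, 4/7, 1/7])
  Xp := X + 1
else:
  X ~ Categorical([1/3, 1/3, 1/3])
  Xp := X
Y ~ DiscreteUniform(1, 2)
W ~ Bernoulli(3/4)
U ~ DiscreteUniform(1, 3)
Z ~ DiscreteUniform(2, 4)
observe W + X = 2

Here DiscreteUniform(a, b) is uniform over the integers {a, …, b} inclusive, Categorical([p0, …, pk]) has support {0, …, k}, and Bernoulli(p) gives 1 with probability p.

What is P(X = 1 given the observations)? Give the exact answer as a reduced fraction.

Enumerate traces; 108 have nonzero weight after conditioning:
  (V=0, X=1, Y=1, W=1, U=1, Z=2) weight 1/126
  (V=0, X=1, Y=1, W=1, U=1, Z=3) weight 1/126
  (V=0, X=1, Y=1, W=1, U=1, Z=4) weight 1/126
  (V=0, X=1, Y=1, W=1, U=2, Z=2) weight 1/126
  (V=0, X=1, Y=1, W=1, U=2, Z=3) weight 1/126
  (V=0, X=1, Y=1, W=1, U=2, Z=4) weight 1/126
  (V=0, X=1, Y=1, W=1, U=3, Z=2) weight 1/126
  (V=0, X=1, Y=1, W=1, U=3, Z=3) weight 1/126
  (V=0, X=2, Y=1, W=0, U=1, Z=2) weight 1/1512
  … 99 more
Group by X:
  weight(X=1) = 13/42
  weight(X=2) = 17/252
Total weight = 13/42 + 17/252 = 95/252
P(X=1 | obs) = 13/42 / 95/252 = 78/95
P(X=2 | obs) = 17/252 / 95/252 = 17/95

P(X = 1 | obs) = 78/95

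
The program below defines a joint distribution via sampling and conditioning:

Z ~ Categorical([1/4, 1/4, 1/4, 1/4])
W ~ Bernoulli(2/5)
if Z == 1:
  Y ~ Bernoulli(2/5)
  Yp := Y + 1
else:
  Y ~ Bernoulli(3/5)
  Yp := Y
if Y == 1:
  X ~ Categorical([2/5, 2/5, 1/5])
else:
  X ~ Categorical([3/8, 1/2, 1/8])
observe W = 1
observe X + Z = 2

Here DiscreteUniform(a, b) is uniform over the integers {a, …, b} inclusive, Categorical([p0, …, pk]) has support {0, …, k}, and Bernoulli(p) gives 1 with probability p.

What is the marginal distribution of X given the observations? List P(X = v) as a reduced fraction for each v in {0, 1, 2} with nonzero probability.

Enumerate traces; 6 have nonzero weight after conditioning:
  (Z=0, W=1, Y=0, X=2) weight 1/200
  (Z=0, W=1, Y=1, X=2) weight 3/250
  (Z=1, W=1, Y=0, X=1) weight 3/100
  (Z=1, W=1, Y=1, X=1) weight 2/125
  (Z=2, W=1, Y=0, X=0) weight 3/200
  (Z=2, W=1, Y=1, X=0) weight 3/125
Group by X:
  weight(X=0) = 39/1000
  weight(X=1) = 23/500
  weight(X=2) = 17/1000
Total weight = 39/1000 + 23/500 + 17/1000 = 51/500
P(X=0 | obs) = 39/1000 / 51/500 = 13/34
P(X=1 | obs) = 23/500 / 51/500 = 23/51
P(X=2 | obs) = 17/1000 / 51/500 = 1/6

P(X=0) = 13/34, P(X=1) = 23/51, P(X=2) = 1/6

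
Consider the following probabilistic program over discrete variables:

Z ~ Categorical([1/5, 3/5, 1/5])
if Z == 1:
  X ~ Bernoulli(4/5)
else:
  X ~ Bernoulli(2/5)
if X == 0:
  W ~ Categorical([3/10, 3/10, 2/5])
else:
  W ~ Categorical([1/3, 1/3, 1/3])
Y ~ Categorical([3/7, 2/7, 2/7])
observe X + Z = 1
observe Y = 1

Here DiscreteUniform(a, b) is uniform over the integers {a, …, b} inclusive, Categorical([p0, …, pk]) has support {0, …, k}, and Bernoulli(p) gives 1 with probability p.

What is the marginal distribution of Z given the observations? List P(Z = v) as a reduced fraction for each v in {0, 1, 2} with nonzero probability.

Enumerate traces; 6 have nonzero weight after conditioning:
  (Z=0, X=1, W=0, Y=1) weight 4/525
  (Z=0, X=1, W=1, Y=1) weight 4/525
  (Z=0, X=1, W=2, Y=1) weight 4/525
  (Z=1, X=0, W=0, Y=1) weight 9/875
  (Z=1, X=0, W=1, Y=1) weight 9/875
  (Z=1, X=0, W=2, Y=1) weight 12/875
Group by Z:
  weight(Z=0) = 4/175
  weight(Z=1) = 6/175
Total weight = 4/175 + 6/175 = 2/35
P(Z=0 | obs) = 4/175 / 2/35 = 2/5
P(Z=1 | obs) = 6/175 / 2/35 = 3/5

P(Z=0) = 2/5, P(Z=1) = 3/5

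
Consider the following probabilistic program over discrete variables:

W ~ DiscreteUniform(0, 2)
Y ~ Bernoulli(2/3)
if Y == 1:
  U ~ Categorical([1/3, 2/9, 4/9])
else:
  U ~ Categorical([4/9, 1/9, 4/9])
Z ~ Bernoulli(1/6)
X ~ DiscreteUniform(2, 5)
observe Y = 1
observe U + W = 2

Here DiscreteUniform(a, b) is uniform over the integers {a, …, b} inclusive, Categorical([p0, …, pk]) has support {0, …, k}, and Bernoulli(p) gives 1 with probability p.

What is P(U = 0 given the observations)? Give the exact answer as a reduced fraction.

Enumerate traces; 24 have nonzero weight after conditioning:
  (W=0, Y=1, U=2, Z=0, X=2) weight 5/243
  (W=0, Y=1, U=2, Z=0, X=3) weight 5/243
  (W=0, Y=1, U=2, Z=0, X=4) weight 5/243
  (W=0, Y=1, U=2, Z=0, X=5) weight 5/243
  (W=0, Y=1, U=2, Z=1, X=2) weight 1/243
  (W=0, Y=1, U=2, Z=1, X=3) weight 1/243
  (W=0, Y=1, U=2, Z=1, X=4) weight 1/243
  (W=0, Y=1, U=2, Z=1, X=5) weight 1/243
  (W=1, Y=1, U=1, Z=0, X=2) weight 5/486
  (W=2, Y=1, U=0, Z=0, X=2) weight 5/324
  … 14 more
Group by U:
  weight(U=0) = 2/27
  weight(U=1) = 4/81
  weight(U=2) = 8/81
Total weight = 2/27 + 4/81 + 8/81 = 2/9
P(U=0 | obs) = 2/27 / 2/9 = 1/3
P(U=1 | obs) = 4/81 / 2/9 = 2/9
P(U=2 | obs) = 8/81 / 2/9 = 4/9

P(U = 0 | obs) = 1/3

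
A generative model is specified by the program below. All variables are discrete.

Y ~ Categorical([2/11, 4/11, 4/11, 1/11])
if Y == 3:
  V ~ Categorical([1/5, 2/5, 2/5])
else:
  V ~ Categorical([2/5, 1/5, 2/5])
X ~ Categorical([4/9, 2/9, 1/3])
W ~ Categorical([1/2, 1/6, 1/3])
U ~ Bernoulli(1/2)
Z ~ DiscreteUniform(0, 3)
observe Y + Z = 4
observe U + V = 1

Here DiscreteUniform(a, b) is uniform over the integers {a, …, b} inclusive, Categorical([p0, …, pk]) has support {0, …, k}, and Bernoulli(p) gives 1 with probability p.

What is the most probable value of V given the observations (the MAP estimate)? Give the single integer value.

argmax_v P(V = v | obs) = 0

Enumerate traces; 54 have nonzero weight after conditioning:
  (Y=1, V=0, X=0, W=0, U=1, Z=3) weight 2/495
  (Y=1, V=0, X=0, W=1, U=1, Z=3) weight 2/1485
  (Y=1, V=0, X=0, W=2, U=1, Z=3) weight 4/1485
  (Y=1, V=0, X=1, W=0, U=1, Z=3) weight 1/495
  (Y=1, V=0, X=1, W=1, U=1, Z=3) weight 1/1485
  (Y=1, V=0, X=1, W=2, U=1, Z=3) weight 2/1485
  (Y=1, V=0, X=2, W=0, U=1, Z=3) weight 1/330
  (Y=1, V=0, X=2, W=1, U=1, Z=3) weight 1/990
  (Y=1, V=1, X=0, W=0, U=0, Z=3) weight 1/495
  … 45 more
Group by V:
  weight(V=0) = 17/440
  weight(V=1) = 1/44
Total weight = 17/440 + 1/44 = 27/440
P(V=0 | obs) = 17/440 / 27/440 = 17/27
P(V=1 | obs) = 1/44 / 27/440 = 10/27
argmax = 0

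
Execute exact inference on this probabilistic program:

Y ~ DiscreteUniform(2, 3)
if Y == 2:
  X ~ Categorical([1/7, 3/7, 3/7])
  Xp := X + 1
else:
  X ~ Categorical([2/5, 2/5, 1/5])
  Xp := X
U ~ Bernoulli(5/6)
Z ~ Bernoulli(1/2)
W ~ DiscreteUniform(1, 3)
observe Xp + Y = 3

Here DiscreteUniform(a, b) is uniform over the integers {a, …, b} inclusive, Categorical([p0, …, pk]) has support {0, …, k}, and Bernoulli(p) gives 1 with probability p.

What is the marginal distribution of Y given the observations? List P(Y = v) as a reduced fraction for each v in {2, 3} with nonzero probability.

Enumerate traces; 24 have nonzero weight after conditioning:
  (Y=2, X=0, U=0, Z=0, W=1) weight 1/504
  (Y=2, X=0, U=0, Z=0, W=2) weight 1/504
  (Y=2, X=0, U=0, Z=0, W=3) weight 1/504
  (Y=2, X=0, U=0, Z=1, W=1) weight 1/504
  (Y=2, X=0, U=0, Z=1, W=2) weight 1/504
  (Y=2, X=0, U=0, Z=1, W=3) weight 1/504
  (Y=2, X=0, U=1, Z=0, W=1) weight 5/504
  (Y=2, X=0, U=1, Z=0, W=2) weight 5/504
  (Y=3, X=0, U=0, Z=0, W=1) weight 1/180
  … 15 more
Group by Y:
  weight(Y=2) = 1/14
  weight(Y=3) = 1/5
Total weight = 1/14 + 1/5 = 19/70
P(Y=2 | obs) = 1/14 / 19/70 = 5/19
P(Y=3 | obs) = 1/5 / 19/70 = 14/19

P(Y=2) = 5/19, P(Y=3) = 14/19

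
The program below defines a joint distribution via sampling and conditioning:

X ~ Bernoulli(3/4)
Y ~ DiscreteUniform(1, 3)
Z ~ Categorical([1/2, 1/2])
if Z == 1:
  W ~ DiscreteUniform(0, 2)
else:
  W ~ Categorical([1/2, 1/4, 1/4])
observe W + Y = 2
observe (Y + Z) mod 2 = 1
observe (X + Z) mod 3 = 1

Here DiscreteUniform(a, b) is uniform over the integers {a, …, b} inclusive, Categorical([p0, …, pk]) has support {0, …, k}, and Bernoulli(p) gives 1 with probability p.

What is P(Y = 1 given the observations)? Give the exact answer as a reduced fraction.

Enumerate traces; 2 have nonzero weight after conditioning:
  (X=0, Y=2, Z=1, W=0) weight 1/72
  (X=1, Y=1, Z=0, W=1) weight 1/32
Group by Y:
  weight(Y=1) = 1/32
  weight(Y=2) = 1/72
Total weight = 1/32 + 1/72 = 13/288
P(Y=1 | obs) = 1/32 / 13/288 = 9/13
P(Y=2 | obs) = 1/72 / 13/288 = 4/13

P(Y = 1 | obs) = 9/13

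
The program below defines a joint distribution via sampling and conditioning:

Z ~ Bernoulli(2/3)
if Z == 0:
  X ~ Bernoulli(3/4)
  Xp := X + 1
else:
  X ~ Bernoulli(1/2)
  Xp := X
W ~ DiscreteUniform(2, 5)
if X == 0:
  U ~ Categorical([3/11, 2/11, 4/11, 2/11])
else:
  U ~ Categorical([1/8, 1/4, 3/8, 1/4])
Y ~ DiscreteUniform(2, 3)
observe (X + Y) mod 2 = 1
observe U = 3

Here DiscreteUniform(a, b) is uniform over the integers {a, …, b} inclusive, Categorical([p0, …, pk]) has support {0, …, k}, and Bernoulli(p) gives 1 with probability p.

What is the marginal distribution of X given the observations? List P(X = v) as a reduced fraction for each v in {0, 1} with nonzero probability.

Enumerate traces; 16 have nonzero weight after conditioning:
  (Z=0, X=0, W=2, U=3, Y=3) weight 1/528
  (Z=0, X=0, W=3, U=3, Y=3) weight 1/528
  (Z=0, X=0, W=4, U=3, Y=3) weight 1/528
  (Z=0, X=0, W=5, U=3, Y=3) weight 1/528
  (Z=0, X=1, W=2, U=3, Y=2) weight 1/128
  (Z=0, X=1, W=3, U=3, Y=2) weight 1/128
  (Z=0, X=1, W=4, U=3, Y=2) weight 1/128
  (Z=0, X=1, W=5, U=3, Y=2) weight 1/128
  … 8 more
Group by X:
  weight(X=0) = 5/132
  weight(X=1) = 7/96
Total weight = 5/132 + 7/96 = 39/352
P(X=0 | obs) = 5/132 / 39/352 = 40/117
P(X=1 | obs) = 7/96 / 39/352 = 77/117

P(X=0) = 40/117, P(X=1) = 77/117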